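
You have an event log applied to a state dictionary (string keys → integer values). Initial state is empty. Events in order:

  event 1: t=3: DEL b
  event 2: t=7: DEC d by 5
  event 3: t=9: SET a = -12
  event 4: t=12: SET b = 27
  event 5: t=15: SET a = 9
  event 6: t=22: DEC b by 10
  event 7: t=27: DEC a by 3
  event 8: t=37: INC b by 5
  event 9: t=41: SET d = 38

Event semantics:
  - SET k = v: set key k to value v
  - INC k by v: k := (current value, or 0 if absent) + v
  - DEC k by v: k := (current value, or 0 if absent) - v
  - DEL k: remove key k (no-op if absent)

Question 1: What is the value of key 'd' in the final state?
Answer: 38

Derivation:
Track key 'd' through all 9 events:
  event 1 (t=3: DEL b): d unchanged
  event 2 (t=7: DEC d by 5): d (absent) -> -5
  event 3 (t=9: SET a = -12): d unchanged
  event 4 (t=12: SET b = 27): d unchanged
  event 5 (t=15: SET a = 9): d unchanged
  event 6 (t=22: DEC b by 10): d unchanged
  event 7 (t=27: DEC a by 3): d unchanged
  event 8 (t=37: INC b by 5): d unchanged
  event 9 (t=41: SET d = 38): d -5 -> 38
Final: d = 38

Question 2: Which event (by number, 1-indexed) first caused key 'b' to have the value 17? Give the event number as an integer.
Looking for first event where b becomes 17:
  event 4: b = 27
  event 5: b = 27
  event 6: b 27 -> 17  <-- first match

Answer: 6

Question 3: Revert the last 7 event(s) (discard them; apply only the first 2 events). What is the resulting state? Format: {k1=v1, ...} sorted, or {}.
Keep first 2 events (discard last 7):
  after event 1 (t=3: DEL b): {}
  after event 2 (t=7: DEC d by 5): {d=-5}

Answer: {d=-5}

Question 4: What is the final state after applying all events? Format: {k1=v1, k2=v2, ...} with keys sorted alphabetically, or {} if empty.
Answer: {a=6, b=22, d=38}

Derivation:
  after event 1 (t=3: DEL b): {}
  after event 2 (t=7: DEC d by 5): {d=-5}
  after event 3 (t=9: SET a = -12): {a=-12, d=-5}
  after event 4 (t=12: SET b = 27): {a=-12, b=27, d=-5}
  after event 5 (t=15: SET a = 9): {a=9, b=27, d=-5}
  after event 6 (t=22: DEC b by 10): {a=9, b=17, d=-5}
  after event 7 (t=27: DEC a by 3): {a=6, b=17, d=-5}
  after event 8 (t=37: INC b by 5): {a=6, b=22, d=-5}
  after event 9 (t=41: SET d = 38): {a=6, b=22, d=38}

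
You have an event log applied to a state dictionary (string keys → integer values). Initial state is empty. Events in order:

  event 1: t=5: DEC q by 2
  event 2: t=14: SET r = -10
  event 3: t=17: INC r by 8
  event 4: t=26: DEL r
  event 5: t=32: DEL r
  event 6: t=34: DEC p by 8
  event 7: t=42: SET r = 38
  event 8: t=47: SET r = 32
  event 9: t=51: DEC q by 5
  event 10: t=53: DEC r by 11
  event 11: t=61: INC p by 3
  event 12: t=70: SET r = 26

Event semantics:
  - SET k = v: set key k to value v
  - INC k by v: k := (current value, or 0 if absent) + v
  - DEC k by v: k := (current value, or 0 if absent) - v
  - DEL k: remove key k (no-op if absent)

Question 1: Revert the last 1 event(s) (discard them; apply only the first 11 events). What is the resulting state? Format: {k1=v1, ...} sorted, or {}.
Answer: {p=-5, q=-7, r=21}

Derivation:
Keep first 11 events (discard last 1):
  after event 1 (t=5: DEC q by 2): {q=-2}
  after event 2 (t=14: SET r = -10): {q=-2, r=-10}
  after event 3 (t=17: INC r by 8): {q=-2, r=-2}
  after event 4 (t=26: DEL r): {q=-2}
  after event 5 (t=32: DEL r): {q=-2}
  after event 6 (t=34: DEC p by 8): {p=-8, q=-2}
  after event 7 (t=42: SET r = 38): {p=-8, q=-2, r=38}
  after event 8 (t=47: SET r = 32): {p=-8, q=-2, r=32}
  after event 9 (t=51: DEC q by 5): {p=-8, q=-7, r=32}
  after event 10 (t=53: DEC r by 11): {p=-8, q=-7, r=21}
  after event 11 (t=61: INC p by 3): {p=-5, q=-7, r=21}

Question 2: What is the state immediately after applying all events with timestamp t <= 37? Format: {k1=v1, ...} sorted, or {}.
Apply events with t <= 37 (6 events):
  after event 1 (t=5: DEC q by 2): {q=-2}
  after event 2 (t=14: SET r = -10): {q=-2, r=-10}
  after event 3 (t=17: INC r by 8): {q=-2, r=-2}
  after event 4 (t=26: DEL r): {q=-2}
  after event 5 (t=32: DEL r): {q=-2}
  after event 6 (t=34: DEC p by 8): {p=-8, q=-2}

Answer: {p=-8, q=-2}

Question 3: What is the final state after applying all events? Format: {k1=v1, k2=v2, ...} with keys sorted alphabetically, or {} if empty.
  after event 1 (t=5: DEC q by 2): {q=-2}
  after event 2 (t=14: SET r = -10): {q=-2, r=-10}
  after event 3 (t=17: INC r by 8): {q=-2, r=-2}
  after event 4 (t=26: DEL r): {q=-2}
  after event 5 (t=32: DEL r): {q=-2}
  after event 6 (t=34: DEC p by 8): {p=-8, q=-2}
  after event 7 (t=42: SET r = 38): {p=-8, q=-2, r=38}
  after event 8 (t=47: SET r = 32): {p=-8, q=-2, r=32}
  after event 9 (t=51: DEC q by 5): {p=-8, q=-7, r=32}
  after event 10 (t=53: DEC r by 11): {p=-8, q=-7, r=21}
  after event 11 (t=61: INC p by 3): {p=-5, q=-7, r=21}
  after event 12 (t=70: SET r = 26): {p=-5, q=-7, r=26}

Answer: {p=-5, q=-7, r=26}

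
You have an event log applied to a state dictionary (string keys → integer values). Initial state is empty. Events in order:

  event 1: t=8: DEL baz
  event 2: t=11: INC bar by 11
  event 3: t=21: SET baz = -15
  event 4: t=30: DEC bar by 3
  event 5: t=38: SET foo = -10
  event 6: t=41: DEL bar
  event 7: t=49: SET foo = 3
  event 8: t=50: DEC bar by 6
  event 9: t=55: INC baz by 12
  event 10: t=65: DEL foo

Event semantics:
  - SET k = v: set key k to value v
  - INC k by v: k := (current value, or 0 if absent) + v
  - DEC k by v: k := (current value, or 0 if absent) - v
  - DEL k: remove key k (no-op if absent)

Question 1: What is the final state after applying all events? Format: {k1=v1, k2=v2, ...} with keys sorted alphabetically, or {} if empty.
  after event 1 (t=8: DEL baz): {}
  after event 2 (t=11: INC bar by 11): {bar=11}
  after event 3 (t=21: SET baz = -15): {bar=11, baz=-15}
  after event 4 (t=30: DEC bar by 3): {bar=8, baz=-15}
  after event 5 (t=38: SET foo = -10): {bar=8, baz=-15, foo=-10}
  after event 6 (t=41: DEL bar): {baz=-15, foo=-10}
  after event 7 (t=49: SET foo = 3): {baz=-15, foo=3}
  after event 8 (t=50: DEC bar by 6): {bar=-6, baz=-15, foo=3}
  after event 9 (t=55: INC baz by 12): {bar=-6, baz=-3, foo=3}
  after event 10 (t=65: DEL foo): {bar=-6, baz=-3}

Answer: {bar=-6, baz=-3}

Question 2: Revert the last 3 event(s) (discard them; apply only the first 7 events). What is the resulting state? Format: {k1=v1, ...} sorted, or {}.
Keep first 7 events (discard last 3):
  after event 1 (t=8: DEL baz): {}
  after event 2 (t=11: INC bar by 11): {bar=11}
  after event 3 (t=21: SET baz = -15): {bar=11, baz=-15}
  after event 4 (t=30: DEC bar by 3): {bar=8, baz=-15}
  after event 5 (t=38: SET foo = -10): {bar=8, baz=-15, foo=-10}
  after event 6 (t=41: DEL bar): {baz=-15, foo=-10}
  after event 7 (t=49: SET foo = 3): {baz=-15, foo=3}

Answer: {baz=-15, foo=3}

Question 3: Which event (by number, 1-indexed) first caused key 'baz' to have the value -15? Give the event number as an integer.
Answer: 3

Derivation:
Looking for first event where baz becomes -15:
  event 3: baz (absent) -> -15  <-- first match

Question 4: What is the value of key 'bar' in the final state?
Track key 'bar' through all 10 events:
  event 1 (t=8: DEL baz): bar unchanged
  event 2 (t=11: INC bar by 11): bar (absent) -> 11
  event 3 (t=21: SET baz = -15): bar unchanged
  event 4 (t=30: DEC bar by 3): bar 11 -> 8
  event 5 (t=38: SET foo = -10): bar unchanged
  event 6 (t=41: DEL bar): bar 8 -> (absent)
  event 7 (t=49: SET foo = 3): bar unchanged
  event 8 (t=50: DEC bar by 6): bar (absent) -> -6
  event 9 (t=55: INC baz by 12): bar unchanged
  event 10 (t=65: DEL foo): bar unchanged
Final: bar = -6

Answer: -6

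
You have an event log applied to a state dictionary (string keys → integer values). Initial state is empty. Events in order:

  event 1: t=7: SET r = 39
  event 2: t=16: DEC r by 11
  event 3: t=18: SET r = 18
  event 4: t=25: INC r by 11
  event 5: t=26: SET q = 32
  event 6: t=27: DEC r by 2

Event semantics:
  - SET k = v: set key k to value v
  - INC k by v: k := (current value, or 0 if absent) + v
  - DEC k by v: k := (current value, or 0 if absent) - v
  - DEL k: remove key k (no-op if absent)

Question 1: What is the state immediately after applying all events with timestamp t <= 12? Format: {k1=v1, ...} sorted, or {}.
Answer: {r=39}

Derivation:
Apply events with t <= 12 (1 events):
  after event 1 (t=7: SET r = 39): {r=39}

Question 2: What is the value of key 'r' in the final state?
Track key 'r' through all 6 events:
  event 1 (t=7: SET r = 39): r (absent) -> 39
  event 2 (t=16: DEC r by 11): r 39 -> 28
  event 3 (t=18: SET r = 18): r 28 -> 18
  event 4 (t=25: INC r by 11): r 18 -> 29
  event 5 (t=26: SET q = 32): r unchanged
  event 6 (t=27: DEC r by 2): r 29 -> 27
Final: r = 27

Answer: 27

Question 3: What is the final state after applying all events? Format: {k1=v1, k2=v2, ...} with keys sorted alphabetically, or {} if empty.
  after event 1 (t=7: SET r = 39): {r=39}
  after event 2 (t=16: DEC r by 11): {r=28}
  after event 3 (t=18: SET r = 18): {r=18}
  after event 4 (t=25: INC r by 11): {r=29}
  after event 5 (t=26: SET q = 32): {q=32, r=29}
  after event 6 (t=27: DEC r by 2): {q=32, r=27}

Answer: {q=32, r=27}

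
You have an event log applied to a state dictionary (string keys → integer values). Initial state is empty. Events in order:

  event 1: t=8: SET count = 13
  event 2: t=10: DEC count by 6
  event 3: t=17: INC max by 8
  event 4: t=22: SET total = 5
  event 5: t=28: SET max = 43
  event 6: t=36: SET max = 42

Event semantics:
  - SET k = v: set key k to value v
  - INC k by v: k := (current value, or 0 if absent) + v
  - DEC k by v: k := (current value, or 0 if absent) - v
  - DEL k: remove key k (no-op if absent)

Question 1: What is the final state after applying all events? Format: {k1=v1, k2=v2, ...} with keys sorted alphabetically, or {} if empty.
  after event 1 (t=8: SET count = 13): {count=13}
  after event 2 (t=10: DEC count by 6): {count=7}
  after event 3 (t=17: INC max by 8): {count=7, max=8}
  after event 4 (t=22: SET total = 5): {count=7, max=8, total=5}
  after event 5 (t=28: SET max = 43): {count=7, max=43, total=5}
  after event 6 (t=36: SET max = 42): {count=7, max=42, total=5}

Answer: {count=7, max=42, total=5}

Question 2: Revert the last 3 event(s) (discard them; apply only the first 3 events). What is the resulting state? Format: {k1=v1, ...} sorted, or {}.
Answer: {count=7, max=8}

Derivation:
Keep first 3 events (discard last 3):
  after event 1 (t=8: SET count = 13): {count=13}
  after event 2 (t=10: DEC count by 6): {count=7}
  after event 3 (t=17: INC max by 8): {count=7, max=8}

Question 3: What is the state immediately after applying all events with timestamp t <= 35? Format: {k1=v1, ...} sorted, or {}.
Answer: {count=7, max=43, total=5}

Derivation:
Apply events with t <= 35 (5 events):
  after event 1 (t=8: SET count = 13): {count=13}
  after event 2 (t=10: DEC count by 6): {count=7}
  after event 3 (t=17: INC max by 8): {count=7, max=8}
  after event 4 (t=22: SET total = 5): {count=7, max=8, total=5}
  after event 5 (t=28: SET max = 43): {count=7, max=43, total=5}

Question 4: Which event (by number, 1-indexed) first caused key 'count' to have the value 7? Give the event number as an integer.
Looking for first event where count becomes 7:
  event 1: count = 13
  event 2: count 13 -> 7  <-- first match

Answer: 2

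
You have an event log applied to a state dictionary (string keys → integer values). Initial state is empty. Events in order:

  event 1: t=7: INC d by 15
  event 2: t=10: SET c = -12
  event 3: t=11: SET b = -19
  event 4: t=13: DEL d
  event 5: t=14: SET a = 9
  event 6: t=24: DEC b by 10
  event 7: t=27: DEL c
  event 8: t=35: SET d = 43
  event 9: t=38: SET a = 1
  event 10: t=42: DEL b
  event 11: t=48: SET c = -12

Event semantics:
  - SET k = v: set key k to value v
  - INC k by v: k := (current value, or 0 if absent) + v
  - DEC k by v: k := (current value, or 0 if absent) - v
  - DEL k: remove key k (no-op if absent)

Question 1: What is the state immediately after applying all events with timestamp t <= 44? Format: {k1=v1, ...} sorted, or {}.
Answer: {a=1, d=43}

Derivation:
Apply events with t <= 44 (10 events):
  after event 1 (t=7: INC d by 15): {d=15}
  after event 2 (t=10: SET c = -12): {c=-12, d=15}
  after event 3 (t=11: SET b = -19): {b=-19, c=-12, d=15}
  after event 4 (t=13: DEL d): {b=-19, c=-12}
  after event 5 (t=14: SET a = 9): {a=9, b=-19, c=-12}
  after event 6 (t=24: DEC b by 10): {a=9, b=-29, c=-12}
  after event 7 (t=27: DEL c): {a=9, b=-29}
  after event 8 (t=35: SET d = 43): {a=9, b=-29, d=43}
  after event 9 (t=38: SET a = 1): {a=1, b=-29, d=43}
  after event 10 (t=42: DEL b): {a=1, d=43}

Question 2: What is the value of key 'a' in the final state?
Track key 'a' through all 11 events:
  event 1 (t=7: INC d by 15): a unchanged
  event 2 (t=10: SET c = -12): a unchanged
  event 3 (t=11: SET b = -19): a unchanged
  event 4 (t=13: DEL d): a unchanged
  event 5 (t=14: SET a = 9): a (absent) -> 9
  event 6 (t=24: DEC b by 10): a unchanged
  event 7 (t=27: DEL c): a unchanged
  event 8 (t=35: SET d = 43): a unchanged
  event 9 (t=38: SET a = 1): a 9 -> 1
  event 10 (t=42: DEL b): a unchanged
  event 11 (t=48: SET c = -12): a unchanged
Final: a = 1

Answer: 1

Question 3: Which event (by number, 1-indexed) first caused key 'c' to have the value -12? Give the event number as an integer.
Answer: 2

Derivation:
Looking for first event where c becomes -12:
  event 2: c (absent) -> -12  <-- first match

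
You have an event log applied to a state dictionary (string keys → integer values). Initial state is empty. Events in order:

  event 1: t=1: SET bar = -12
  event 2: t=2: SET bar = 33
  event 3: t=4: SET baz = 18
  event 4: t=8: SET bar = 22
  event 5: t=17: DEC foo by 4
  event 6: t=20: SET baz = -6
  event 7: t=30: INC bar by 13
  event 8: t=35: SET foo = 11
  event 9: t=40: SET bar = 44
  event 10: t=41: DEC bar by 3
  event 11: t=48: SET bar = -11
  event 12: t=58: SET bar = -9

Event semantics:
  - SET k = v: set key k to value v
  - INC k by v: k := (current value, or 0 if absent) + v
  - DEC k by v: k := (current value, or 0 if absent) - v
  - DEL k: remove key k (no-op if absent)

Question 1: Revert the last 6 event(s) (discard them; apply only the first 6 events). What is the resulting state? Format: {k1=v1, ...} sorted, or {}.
Answer: {bar=22, baz=-6, foo=-4}

Derivation:
Keep first 6 events (discard last 6):
  after event 1 (t=1: SET bar = -12): {bar=-12}
  after event 2 (t=2: SET bar = 33): {bar=33}
  after event 3 (t=4: SET baz = 18): {bar=33, baz=18}
  after event 4 (t=8: SET bar = 22): {bar=22, baz=18}
  after event 5 (t=17: DEC foo by 4): {bar=22, baz=18, foo=-4}
  after event 6 (t=20: SET baz = -6): {bar=22, baz=-6, foo=-4}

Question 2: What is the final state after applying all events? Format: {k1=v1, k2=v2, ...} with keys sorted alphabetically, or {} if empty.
Answer: {bar=-9, baz=-6, foo=11}

Derivation:
  after event 1 (t=1: SET bar = -12): {bar=-12}
  after event 2 (t=2: SET bar = 33): {bar=33}
  after event 3 (t=4: SET baz = 18): {bar=33, baz=18}
  after event 4 (t=8: SET bar = 22): {bar=22, baz=18}
  after event 5 (t=17: DEC foo by 4): {bar=22, baz=18, foo=-4}
  after event 6 (t=20: SET baz = -6): {bar=22, baz=-6, foo=-4}
  after event 7 (t=30: INC bar by 13): {bar=35, baz=-6, foo=-4}
  after event 8 (t=35: SET foo = 11): {bar=35, baz=-6, foo=11}
  after event 9 (t=40: SET bar = 44): {bar=44, baz=-6, foo=11}
  after event 10 (t=41: DEC bar by 3): {bar=41, baz=-6, foo=11}
  after event 11 (t=48: SET bar = -11): {bar=-11, baz=-6, foo=11}
  after event 12 (t=58: SET bar = -9): {bar=-9, baz=-6, foo=11}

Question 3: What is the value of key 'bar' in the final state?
Track key 'bar' through all 12 events:
  event 1 (t=1: SET bar = -12): bar (absent) -> -12
  event 2 (t=2: SET bar = 33): bar -12 -> 33
  event 3 (t=4: SET baz = 18): bar unchanged
  event 4 (t=8: SET bar = 22): bar 33 -> 22
  event 5 (t=17: DEC foo by 4): bar unchanged
  event 6 (t=20: SET baz = -6): bar unchanged
  event 7 (t=30: INC bar by 13): bar 22 -> 35
  event 8 (t=35: SET foo = 11): bar unchanged
  event 9 (t=40: SET bar = 44): bar 35 -> 44
  event 10 (t=41: DEC bar by 3): bar 44 -> 41
  event 11 (t=48: SET bar = -11): bar 41 -> -11
  event 12 (t=58: SET bar = -9): bar -11 -> -9
Final: bar = -9

Answer: -9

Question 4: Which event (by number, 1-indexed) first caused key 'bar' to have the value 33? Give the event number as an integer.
Answer: 2

Derivation:
Looking for first event where bar becomes 33:
  event 1: bar = -12
  event 2: bar -12 -> 33  <-- first match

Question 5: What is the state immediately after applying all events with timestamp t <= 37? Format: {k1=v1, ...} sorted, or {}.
Answer: {bar=35, baz=-6, foo=11}

Derivation:
Apply events with t <= 37 (8 events):
  after event 1 (t=1: SET bar = -12): {bar=-12}
  after event 2 (t=2: SET bar = 33): {bar=33}
  after event 3 (t=4: SET baz = 18): {bar=33, baz=18}
  after event 4 (t=8: SET bar = 22): {bar=22, baz=18}
  after event 5 (t=17: DEC foo by 4): {bar=22, baz=18, foo=-4}
  after event 6 (t=20: SET baz = -6): {bar=22, baz=-6, foo=-4}
  after event 7 (t=30: INC bar by 13): {bar=35, baz=-6, foo=-4}
  after event 8 (t=35: SET foo = 11): {bar=35, baz=-6, foo=11}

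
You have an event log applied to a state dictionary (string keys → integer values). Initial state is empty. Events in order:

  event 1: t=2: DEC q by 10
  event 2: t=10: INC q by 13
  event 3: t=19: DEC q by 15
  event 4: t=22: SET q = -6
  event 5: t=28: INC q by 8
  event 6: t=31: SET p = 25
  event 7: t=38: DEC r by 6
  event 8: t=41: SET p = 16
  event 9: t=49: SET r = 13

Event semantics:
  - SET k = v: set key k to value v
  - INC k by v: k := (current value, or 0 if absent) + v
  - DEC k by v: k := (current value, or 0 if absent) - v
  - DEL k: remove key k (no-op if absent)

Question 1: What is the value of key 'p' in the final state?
Answer: 16

Derivation:
Track key 'p' through all 9 events:
  event 1 (t=2: DEC q by 10): p unchanged
  event 2 (t=10: INC q by 13): p unchanged
  event 3 (t=19: DEC q by 15): p unchanged
  event 4 (t=22: SET q = -6): p unchanged
  event 5 (t=28: INC q by 8): p unchanged
  event 6 (t=31: SET p = 25): p (absent) -> 25
  event 7 (t=38: DEC r by 6): p unchanged
  event 8 (t=41: SET p = 16): p 25 -> 16
  event 9 (t=49: SET r = 13): p unchanged
Final: p = 16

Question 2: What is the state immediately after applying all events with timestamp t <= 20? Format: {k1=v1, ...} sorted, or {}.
Apply events with t <= 20 (3 events):
  after event 1 (t=2: DEC q by 10): {q=-10}
  after event 2 (t=10: INC q by 13): {q=3}
  after event 3 (t=19: DEC q by 15): {q=-12}

Answer: {q=-12}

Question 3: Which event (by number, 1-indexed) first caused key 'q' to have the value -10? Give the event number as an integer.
Looking for first event where q becomes -10:
  event 1: q (absent) -> -10  <-- first match

Answer: 1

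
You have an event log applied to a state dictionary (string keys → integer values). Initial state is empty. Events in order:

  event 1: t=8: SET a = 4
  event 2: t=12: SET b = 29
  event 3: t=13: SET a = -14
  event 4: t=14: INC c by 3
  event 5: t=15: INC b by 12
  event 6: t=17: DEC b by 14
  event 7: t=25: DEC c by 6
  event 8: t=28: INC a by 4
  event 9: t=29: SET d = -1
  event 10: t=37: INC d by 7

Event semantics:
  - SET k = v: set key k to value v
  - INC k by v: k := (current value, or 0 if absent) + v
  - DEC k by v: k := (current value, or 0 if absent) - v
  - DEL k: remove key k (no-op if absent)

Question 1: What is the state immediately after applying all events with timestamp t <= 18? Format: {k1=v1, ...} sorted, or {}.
Answer: {a=-14, b=27, c=3}

Derivation:
Apply events with t <= 18 (6 events):
  after event 1 (t=8: SET a = 4): {a=4}
  after event 2 (t=12: SET b = 29): {a=4, b=29}
  after event 3 (t=13: SET a = -14): {a=-14, b=29}
  after event 4 (t=14: INC c by 3): {a=-14, b=29, c=3}
  after event 5 (t=15: INC b by 12): {a=-14, b=41, c=3}
  after event 6 (t=17: DEC b by 14): {a=-14, b=27, c=3}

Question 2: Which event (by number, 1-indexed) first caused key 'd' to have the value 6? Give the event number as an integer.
Looking for first event where d becomes 6:
  event 9: d = -1
  event 10: d -1 -> 6  <-- first match

Answer: 10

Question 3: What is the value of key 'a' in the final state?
Track key 'a' through all 10 events:
  event 1 (t=8: SET a = 4): a (absent) -> 4
  event 2 (t=12: SET b = 29): a unchanged
  event 3 (t=13: SET a = -14): a 4 -> -14
  event 4 (t=14: INC c by 3): a unchanged
  event 5 (t=15: INC b by 12): a unchanged
  event 6 (t=17: DEC b by 14): a unchanged
  event 7 (t=25: DEC c by 6): a unchanged
  event 8 (t=28: INC a by 4): a -14 -> -10
  event 9 (t=29: SET d = -1): a unchanged
  event 10 (t=37: INC d by 7): a unchanged
Final: a = -10

Answer: -10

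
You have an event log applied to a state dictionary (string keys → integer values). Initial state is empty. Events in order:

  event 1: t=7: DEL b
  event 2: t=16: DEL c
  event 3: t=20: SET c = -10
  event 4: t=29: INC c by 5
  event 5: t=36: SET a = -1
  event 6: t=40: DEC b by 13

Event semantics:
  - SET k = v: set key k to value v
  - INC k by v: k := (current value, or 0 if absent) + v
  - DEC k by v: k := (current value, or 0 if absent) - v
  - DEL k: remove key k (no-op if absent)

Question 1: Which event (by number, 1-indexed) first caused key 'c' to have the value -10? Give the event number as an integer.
Answer: 3

Derivation:
Looking for first event where c becomes -10:
  event 3: c (absent) -> -10  <-- first match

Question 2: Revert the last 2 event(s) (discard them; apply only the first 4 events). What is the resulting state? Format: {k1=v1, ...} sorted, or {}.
Answer: {c=-5}

Derivation:
Keep first 4 events (discard last 2):
  after event 1 (t=7: DEL b): {}
  after event 2 (t=16: DEL c): {}
  after event 3 (t=20: SET c = -10): {c=-10}
  after event 4 (t=29: INC c by 5): {c=-5}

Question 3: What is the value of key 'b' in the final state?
Answer: -13

Derivation:
Track key 'b' through all 6 events:
  event 1 (t=7: DEL b): b (absent) -> (absent)
  event 2 (t=16: DEL c): b unchanged
  event 3 (t=20: SET c = -10): b unchanged
  event 4 (t=29: INC c by 5): b unchanged
  event 5 (t=36: SET a = -1): b unchanged
  event 6 (t=40: DEC b by 13): b (absent) -> -13
Final: b = -13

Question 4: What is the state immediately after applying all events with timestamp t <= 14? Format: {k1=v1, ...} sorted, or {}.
Apply events with t <= 14 (1 events):
  after event 1 (t=7: DEL b): {}

Answer: {}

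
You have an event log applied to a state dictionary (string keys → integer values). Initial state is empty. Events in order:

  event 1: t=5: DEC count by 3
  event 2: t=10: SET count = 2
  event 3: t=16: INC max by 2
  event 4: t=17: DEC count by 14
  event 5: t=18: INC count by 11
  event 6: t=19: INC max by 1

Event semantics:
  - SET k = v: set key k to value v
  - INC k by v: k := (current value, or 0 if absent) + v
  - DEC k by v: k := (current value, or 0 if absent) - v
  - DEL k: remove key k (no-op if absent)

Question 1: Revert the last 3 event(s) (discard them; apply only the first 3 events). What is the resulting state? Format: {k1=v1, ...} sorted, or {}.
Keep first 3 events (discard last 3):
  after event 1 (t=5: DEC count by 3): {count=-3}
  after event 2 (t=10: SET count = 2): {count=2}
  after event 3 (t=16: INC max by 2): {count=2, max=2}

Answer: {count=2, max=2}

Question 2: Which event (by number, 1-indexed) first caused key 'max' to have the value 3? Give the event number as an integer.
Answer: 6

Derivation:
Looking for first event where max becomes 3:
  event 3: max = 2
  event 4: max = 2
  event 5: max = 2
  event 6: max 2 -> 3  <-- first match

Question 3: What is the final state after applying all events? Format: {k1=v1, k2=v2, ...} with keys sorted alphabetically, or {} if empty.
  after event 1 (t=5: DEC count by 3): {count=-3}
  after event 2 (t=10: SET count = 2): {count=2}
  after event 3 (t=16: INC max by 2): {count=2, max=2}
  after event 4 (t=17: DEC count by 14): {count=-12, max=2}
  after event 5 (t=18: INC count by 11): {count=-1, max=2}
  after event 6 (t=19: INC max by 1): {count=-1, max=3}

Answer: {count=-1, max=3}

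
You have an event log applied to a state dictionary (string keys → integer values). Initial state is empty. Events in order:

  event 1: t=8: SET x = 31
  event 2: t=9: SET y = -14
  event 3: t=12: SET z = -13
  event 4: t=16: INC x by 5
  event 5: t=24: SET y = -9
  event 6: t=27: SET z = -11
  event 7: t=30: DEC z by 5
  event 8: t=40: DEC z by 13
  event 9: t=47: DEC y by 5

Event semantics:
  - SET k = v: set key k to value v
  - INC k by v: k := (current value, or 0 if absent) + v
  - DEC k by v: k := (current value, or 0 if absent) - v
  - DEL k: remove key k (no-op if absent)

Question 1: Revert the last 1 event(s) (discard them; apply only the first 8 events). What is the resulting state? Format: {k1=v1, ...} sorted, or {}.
Answer: {x=36, y=-9, z=-29}

Derivation:
Keep first 8 events (discard last 1):
  after event 1 (t=8: SET x = 31): {x=31}
  after event 2 (t=9: SET y = -14): {x=31, y=-14}
  after event 3 (t=12: SET z = -13): {x=31, y=-14, z=-13}
  after event 4 (t=16: INC x by 5): {x=36, y=-14, z=-13}
  after event 5 (t=24: SET y = -9): {x=36, y=-9, z=-13}
  after event 6 (t=27: SET z = -11): {x=36, y=-9, z=-11}
  after event 7 (t=30: DEC z by 5): {x=36, y=-9, z=-16}
  after event 8 (t=40: DEC z by 13): {x=36, y=-9, z=-29}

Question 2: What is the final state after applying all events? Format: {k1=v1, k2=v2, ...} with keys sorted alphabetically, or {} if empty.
Answer: {x=36, y=-14, z=-29}

Derivation:
  after event 1 (t=8: SET x = 31): {x=31}
  after event 2 (t=9: SET y = -14): {x=31, y=-14}
  after event 3 (t=12: SET z = -13): {x=31, y=-14, z=-13}
  after event 4 (t=16: INC x by 5): {x=36, y=-14, z=-13}
  after event 5 (t=24: SET y = -9): {x=36, y=-9, z=-13}
  after event 6 (t=27: SET z = -11): {x=36, y=-9, z=-11}
  after event 7 (t=30: DEC z by 5): {x=36, y=-9, z=-16}
  after event 8 (t=40: DEC z by 13): {x=36, y=-9, z=-29}
  after event 9 (t=47: DEC y by 5): {x=36, y=-14, z=-29}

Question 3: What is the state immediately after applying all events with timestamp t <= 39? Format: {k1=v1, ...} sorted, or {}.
Apply events with t <= 39 (7 events):
  after event 1 (t=8: SET x = 31): {x=31}
  after event 2 (t=9: SET y = -14): {x=31, y=-14}
  after event 3 (t=12: SET z = -13): {x=31, y=-14, z=-13}
  after event 4 (t=16: INC x by 5): {x=36, y=-14, z=-13}
  after event 5 (t=24: SET y = -9): {x=36, y=-9, z=-13}
  after event 6 (t=27: SET z = -11): {x=36, y=-9, z=-11}
  after event 7 (t=30: DEC z by 5): {x=36, y=-9, z=-16}

Answer: {x=36, y=-9, z=-16}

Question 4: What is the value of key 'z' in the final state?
Track key 'z' through all 9 events:
  event 1 (t=8: SET x = 31): z unchanged
  event 2 (t=9: SET y = -14): z unchanged
  event 3 (t=12: SET z = -13): z (absent) -> -13
  event 4 (t=16: INC x by 5): z unchanged
  event 5 (t=24: SET y = -9): z unchanged
  event 6 (t=27: SET z = -11): z -13 -> -11
  event 7 (t=30: DEC z by 5): z -11 -> -16
  event 8 (t=40: DEC z by 13): z -16 -> -29
  event 9 (t=47: DEC y by 5): z unchanged
Final: z = -29

Answer: -29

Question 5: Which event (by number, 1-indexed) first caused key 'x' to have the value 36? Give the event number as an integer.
Looking for first event where x becomes 36:
  event 1: x = 31
  event 2: x = 31
  event 3: x = 31
  event 4: x 31 -> 36  <-- first match

Answer: 4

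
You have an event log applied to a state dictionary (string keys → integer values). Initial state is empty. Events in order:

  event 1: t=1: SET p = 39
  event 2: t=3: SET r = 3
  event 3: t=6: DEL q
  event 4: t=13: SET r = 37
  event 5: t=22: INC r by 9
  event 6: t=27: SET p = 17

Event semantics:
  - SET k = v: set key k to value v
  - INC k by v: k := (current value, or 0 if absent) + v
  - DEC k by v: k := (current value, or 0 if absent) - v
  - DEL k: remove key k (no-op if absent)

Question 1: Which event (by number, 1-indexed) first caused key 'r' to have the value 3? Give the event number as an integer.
Answer: 2

Derivation:
Looking for first event where r becomes 3:
  event 2: r (absent) -> 3  <-- first match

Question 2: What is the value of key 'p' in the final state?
Answer: 17

Derivation:
Track key 'p' through all 6 events:
  event 1 (t=1: SET p = 39): p (absent) -> 39
  event 2 (t=3: SET r = 3): p unchanged
  event 3 (t=6: DEL q): p unchanged
  event 4 (t=13: SET r = 37): p unchanged
  event 5 (t=22: INC r by 9): p unchanged
  event 6 (t=27: SET p = 17): p 39 -> 17
Final: p = 17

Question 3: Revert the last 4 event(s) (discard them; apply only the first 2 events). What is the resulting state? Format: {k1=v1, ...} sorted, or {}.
Keep first 2 events (discard last 4):
  after event 1 (t=1: SET p = 39): {p=39}
  after event 2 (t=3: SET r = 3): {p=39, r=3}

Answer: {p=39, r=3}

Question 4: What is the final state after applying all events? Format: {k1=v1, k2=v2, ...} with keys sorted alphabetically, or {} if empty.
Answer: {p=17, r=46}

Derivation:
  after event 1 (t=1: SET p = 39): {p=39}
  after event 2 (t=3: SET r = 3): {p=39, r=3}
  after event 3 (t=6: DEL q): {p=39, r=3}
  after event 4 (t=13: SET r = 37): {p=39, r=37}
  after event 5 (t=22: INC r by 9): {p=39, r=46}
  after event 6 (t=27: SET p = 17): {p=17, r=46}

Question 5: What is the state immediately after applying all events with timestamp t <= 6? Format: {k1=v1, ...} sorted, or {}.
Answer: {p=39, r=3}

Derivation:
Apply events with t <= 6 (3 events):
  after event 1 (t=1: SET p = 39): {p=39}
  after event 2 (t=3: SET r = 3): {p=39, r=3}
  after event 3 (t=6: DEL q): {p=39, r=3}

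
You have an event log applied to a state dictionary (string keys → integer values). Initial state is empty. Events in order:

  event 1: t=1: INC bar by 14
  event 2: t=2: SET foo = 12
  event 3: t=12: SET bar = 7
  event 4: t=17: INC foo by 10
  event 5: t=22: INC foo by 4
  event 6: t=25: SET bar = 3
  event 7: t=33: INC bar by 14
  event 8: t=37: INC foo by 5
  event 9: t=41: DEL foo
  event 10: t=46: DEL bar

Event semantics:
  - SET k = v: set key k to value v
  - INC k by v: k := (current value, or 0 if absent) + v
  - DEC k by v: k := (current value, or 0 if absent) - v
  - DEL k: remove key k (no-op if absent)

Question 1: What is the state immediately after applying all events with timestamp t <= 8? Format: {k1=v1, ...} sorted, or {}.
Apply events with t <= 8 (2 events):
  after event 1 (t=1: INC bar by 14): {bar=14}
  after event 2 (t=2: SET foo = 12): {bar=14, foo=12}

Answer: {bar=14, foo=12}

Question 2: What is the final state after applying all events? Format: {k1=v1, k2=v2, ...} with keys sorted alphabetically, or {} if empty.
Answer: {}

Derivation:
  after event 1 (t=1: INC bar by 14): {bar=14}
  after event 2 (t=2: SET foo = 12): {bar=14, foo=12}
  after event 3 (t=12: SET bar = 7): {bar=7, foo=12}
  after event 4 (t=17: INC foo by 10): {bar=7, foo=22}
  after event 5 (t=22: INC foo by 4): {bar=7, foo=26}
  after event 6 (t=25: SET bar = 3): {bar=3, foo=26}
  after event 7 (t=33: INC bar by 14): {bar=17, foo=26}
  after event 8 (t=37: INC foo by 5): {bar=17, foo=31}
  after event 9 (t=41: DEL foo): {bar=17}
  after event 10 (t=46: DEL bar): {}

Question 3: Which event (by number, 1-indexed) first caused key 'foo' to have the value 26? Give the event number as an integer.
Looking for first event where foo becomes 26:
  event 2: foo = 12
  event 3: foo = 12
  event 4: foo = 22
  event 5: foo 22 -> 26  <-- first match

Answer: 5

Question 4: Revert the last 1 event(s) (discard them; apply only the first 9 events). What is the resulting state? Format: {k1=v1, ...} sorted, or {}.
Answer: {bar=17}

Derivation:
Keep first 9 events (discard last 1):
  after event 1 (t=1: INC bar by 14): {bar=14}
  after event 2 (t=2: SET foo = 12): {bar=14, foo=12}
  after event 3 (t=12: SET bar = 7): {bar=7, foo=12}
  after event 4 (t=17: INC foo by 10): {bar=7, foo=22}
  after event 5 (t=22: INC foo by 4): {bar=7, foo=26}
  after event 6 (t=25: SET bar = 3): {bar=3, foo=26}
  after event 7 (t=33: INC bar by 14): {bar=17, foo=26}
  after event 8 (t=37: INC foo by 5): {bar=17, foo=31}
  after event 9 (t=41: DEL foo): {bar=17}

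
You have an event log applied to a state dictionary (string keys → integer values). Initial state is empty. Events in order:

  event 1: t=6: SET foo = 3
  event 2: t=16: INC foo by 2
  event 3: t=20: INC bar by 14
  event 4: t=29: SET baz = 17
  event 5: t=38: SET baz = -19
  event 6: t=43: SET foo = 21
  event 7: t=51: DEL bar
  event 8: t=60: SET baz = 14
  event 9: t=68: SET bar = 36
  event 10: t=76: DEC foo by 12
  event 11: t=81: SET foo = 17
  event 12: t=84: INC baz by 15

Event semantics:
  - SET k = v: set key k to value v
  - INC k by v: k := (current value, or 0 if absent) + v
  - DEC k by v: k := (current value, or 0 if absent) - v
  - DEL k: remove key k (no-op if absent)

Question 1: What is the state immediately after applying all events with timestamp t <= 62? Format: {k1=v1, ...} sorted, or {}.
Answer: {baz=14, foo=21}

Derivation:
Apply events with t <= 62 (8 events):
  after event 1 (t=6: SET foo = 3): {foo=3}
  after event 2 (t=16: INC foo by 2): {foo=5}
  after event 3 (t=20: INC bar by 14): {bar=14, foo=5}
  after event 4 (t=29: SET baz = 17): {bar=14, baz=17, foo=5}
  after event 5 (t=38: SET baz = -19): {bar=14, baz=-19, foo=5}
  after event 6 (t=43: SET foo = 21): {bar=14, baz=-19, foo=21}
  after event 7 (t=51: DEL bar): {baz=-19, foo=21}
  after event 8 (t=60: SET baz = 14): {baz=14, foo=21}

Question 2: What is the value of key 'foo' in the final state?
Track key 'foo' through all 12 events:
  event 1 (t=6: SET foo = 3): foo (absent) -> 3
  event 2 (t=16: INC foo by 2): foo 3 -> 5
  event 3 (t=20: INC bar by 14): foo unchanged
  event 4 (t=29: SET baz = 17): foo unchanged
  event 5 (t=38: SET baz = -19): foo unchanged
  event 6 (t=43: SET foo = 21): foo 5 -> 21
  event 7 (t=51: DEL bar): foo unchanged
  event 8 (t=60: SET baz = 14): foo unchanged
  event 9 (t=68: SET bar = 36): foo unchanged
  event 10 (t=76: DEC foo by 12): foo 21 -> 9
  event 11 (t=81: SET foo = 17): foo 9 -> 17
  event 12 (t=84: INC baz by 15): foo unchanged
Final: foo = 17

Answer: 17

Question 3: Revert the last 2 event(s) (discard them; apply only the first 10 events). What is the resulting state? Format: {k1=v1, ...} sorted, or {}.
Keep first 10 events (discard last 2):
  after event 1 (t=6: SET foo = 3): {foo=3}
  after event 2 (t=16: INC foo by 2): {foo=5}
  after event 3 (t=20: INC bar by 14): {bar=14, foo=5}
  after event 4 (t=29: SET baz = 17): {bar=14, baz=17, foo=5}
  after event 5 (t=38: SET baz = -19): {bar=14, baz=-19, foo=5}
  after event 6 (t=43: SET foo = 21): {bar=14, baz=-19, foo=21}
  after event 7 (t=51: DEL bar): {baz=-19, foo=21}
  after event 8 (t=60: SET baz = 14): {baz=14, foo=21}
  after event 9 (t=68: SET bar = 36): {bar=36, baz=14, foo=21}
  after event 10 (t=76: DEC foo by 12): {bar=36, baz=14, foo=9}

Answer: {bar=36, baz=14, foo=9}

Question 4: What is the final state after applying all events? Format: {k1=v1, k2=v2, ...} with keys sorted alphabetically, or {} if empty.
Answer: {bar=36, baz=29, foo=17}

Derivation:
  after event 1 (t=6: SET foo = 3): {foo=3}
  after event 2 (t=16: INC foo by 2): {foo=5}
  after event 3 (t=20: INC bar by 14): {bar=14, foo=5}
  after event 4 (t=29: SET baz = 17): {bar=14, baz=17, foo=5}
  after event 5 (t=38: SET baz = -19): {bar=14, baz=-19, foo=5}
  after event 6 (t=43: SET foo = 21): {bar=14, baz=-19, foo=21}
  after event 7 (t=51: DEL bar): {baz=-19, foo=21}
  after event 8 (t=60: SET baz = 14): {baz=14, foo=21}
  after event 9 (t=68: SET bar = 36): {bar=36, baz=14, foo=21}
  after event 10 (t=76: DEC foo by 12): {bar=36, baz=14, foo=9}
  after event 11 (t=81: SET foo = 17): {bar=36, baz=14, foo=17}
  after event 12 (t=84: INC baz by 15): {bar=36, baz=29, foo=17}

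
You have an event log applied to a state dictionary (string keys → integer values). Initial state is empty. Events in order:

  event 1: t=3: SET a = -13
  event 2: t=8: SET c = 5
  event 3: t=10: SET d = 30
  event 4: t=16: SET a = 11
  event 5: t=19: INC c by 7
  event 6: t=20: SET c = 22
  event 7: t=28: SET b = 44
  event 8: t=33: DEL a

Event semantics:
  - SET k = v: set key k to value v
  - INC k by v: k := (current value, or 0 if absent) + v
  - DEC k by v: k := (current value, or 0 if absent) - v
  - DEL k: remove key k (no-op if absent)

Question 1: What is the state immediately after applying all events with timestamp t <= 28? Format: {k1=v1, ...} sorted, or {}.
Apply events with t <= 28 (7 events):
  after event 1 (t=3: SET a = -13): {a=-13}
  after event 2 (t=8: SET c = 5): {a=-13, c=5}
  after event 3 (t=10: SET d = 30): {a=-13, c=5, d=30}
  after event 4 (t=16: SET a = 11): {a=11, c=5, d=30}
  after event 5 (t=19: INC c by 7): {a=11, c=12, d=30}
  after event 6 (t=20: SET c = 22): {a=11, c=22, d=30}
  after event 7 (t=28: SET b = 44): {a=11, b=44, c=22, d=30}

Answer: {a=11, b=44, c=22, d=30}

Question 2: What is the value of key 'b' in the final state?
Answer: 44

Derivation:
Track key 'b' through all 8 events:
  event 1 (t=3: SET a = -13): b unchanged
  event 2 (t=8: SET c = 5): b unchanged
  event 3 (t=10: SET d = 30): b unchanged
  event 4 (t=16: SET a = 11): b unchanged
  event 5 (t=19: INC c by 7): b unchanged
  event 6 (t=20: SET c = 22): b unchanged
  event 7 (t=28: SET b = 44): b (absent) -> 44
  event 8 (t=33: DEL a): b unchanged
Final: b = 44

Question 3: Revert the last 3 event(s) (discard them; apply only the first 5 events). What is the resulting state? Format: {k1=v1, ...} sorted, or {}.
Answer: {a=11, c=12, d=30}

Derivation:
Keep first 5 events (discard last 3):
  after event 1 (t=3: SET a = -13): {a=-13}
  after event 2 (t=8: SET c = 5): {a=-13, c=5}
  after event 3 (t=10: SET d = 30): {a=-13, c=5, d=30}
  after event 4 (t=16: SET a = 11): {a=11, c=5, d=30}
  after event 5 (t=19: INC c by 7): {a=11, c=12, d=30}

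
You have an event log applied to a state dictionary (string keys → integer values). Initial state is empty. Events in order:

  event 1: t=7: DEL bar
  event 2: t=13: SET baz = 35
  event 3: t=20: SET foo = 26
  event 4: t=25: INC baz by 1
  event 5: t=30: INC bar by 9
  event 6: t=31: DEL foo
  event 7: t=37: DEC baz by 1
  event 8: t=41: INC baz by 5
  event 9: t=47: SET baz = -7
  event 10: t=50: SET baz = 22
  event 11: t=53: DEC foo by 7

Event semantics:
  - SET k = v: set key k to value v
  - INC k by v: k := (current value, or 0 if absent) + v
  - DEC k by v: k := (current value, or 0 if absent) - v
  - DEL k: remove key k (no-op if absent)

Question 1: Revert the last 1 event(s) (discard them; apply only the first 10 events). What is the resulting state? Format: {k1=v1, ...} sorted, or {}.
Keep first 10 events (discard last 1):
  after event 1 (t=7: DEL bar): {}
  after event 2 (t=13: SET baz = 35): {baz=35}
  after event 3 (t=20: SET foo = 26): {baz=35, foo=26}
  after event 4 (t=25: INC baz by 1): {baz=36, foo=26}
  after event 5 (t=30: INC bar by 9): {bar=9, baz=36, foo=26}
  after event 6 (t=31: DEL foo): {bar=9, baz=36}
  after event 7 (t=37: DEC baz by 1): {bar=9, baz=35}
  after event 8 (t=41: INC baz by 5): {bar=9, baz=40}
  after event 9 (t=47: SET baz = -7): {bar=9, baz=-7}
  after event 10 (t=50: SET baz = 22): {bar=9, baz=22}

Answer: {bar=9, baz=22}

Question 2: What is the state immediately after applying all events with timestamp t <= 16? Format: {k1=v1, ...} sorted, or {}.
Apply events with t <= 16 (2 events):
  after event 1 (t=7: DEL bar): {}
  after event 2 (t=13: SET baz = 35): {baz=35}

Answer: {baz=35}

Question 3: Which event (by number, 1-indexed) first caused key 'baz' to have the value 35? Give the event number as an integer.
Answer: 2

Derivation:
Looking for first event where baz becomes 35:
  event 2: baz (absent) -> 35  <-- first match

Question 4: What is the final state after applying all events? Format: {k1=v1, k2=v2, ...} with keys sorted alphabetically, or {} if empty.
  after event 1 (t=7: DEL bar): {}
  after event 2 (t=13: SET baz = 35): {baz=35}
  after event 3 (t=20: SET foo = 26): {baz=35, foo=26}
  after event 4 (t=25: INC baz by 1): {baz=36, foo=26}
  after event 5 (t=30: INC bar by 9): {bar=9, baz=36, foo=26}
  after event 6 (t=31: DEL foo): {bar=9, baz=36}
  after event 7 (t=37: DEC baz by 1): {bar=9, baz=35}
  after event 8 (t=41: INC baz by 5): {bar=9, baz=40}
  after event 9 (t=47: SET baz = -7): {bar=9, baz=-7}
  after event 10 (t=50: SET baz = 22): {bar=9, baz=22}
  after event 11 (t=53: DEC foo by 7): {bar=9, baz=22, foo=-7}

Answer: {bar=9, baz=22, foo=-7}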